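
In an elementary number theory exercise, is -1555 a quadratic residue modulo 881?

no

Pull out -1: (-1555/881) = (-1/881)·(1555/881). Since 881 ≡ 1 (mod 4), (-1/881) = +1. Now have (1555/881).
Reduce the numerator: 1555 ≡ 674 (mod 881), so (1555/881) = (674/881).
Factor out 2: 674 = 2·337. Since 881 ≡ 1 (mod 8), (2/881) = +1. Now have (337/881).
337 ≡ 1 (mod 4), so quadratic reciprocity gives (337/881) = (881/337). Reduce: 881 ≡ 207 (mod 337). Now have (207/337).
337 ≡ 1 (mod 4), so quadratic reciprocity gives (207/337) = (337/207). Reduce: 337 ≡ 130 (mod 207). Now have (130/207).
Factor out 2: 130 = 2·65. Since 207 ≡ 7 (mod 8), (2/207) = +1. Now have (65/207).
65 ≡ 1 (mod 4), so quadratic reciprocity gives (65/207) = (207/65). Reduce: 207 ≡ 12 (mod 65). Now have (12/65).
Factor out 2: 12 = 2^2·3. Since 65 ≡ 1 (mod 8), (2/65) = +1, and (2/65)^2 = +1. Now have (3/65).
65 ≡ 1 (mod 4), so quadratic reciprocity gives (3/65) = (65/3). Reduce: 65 ≡ 2 (mod 3). Now have (2/3).
Factor out 2: 2 = 2. Since 3 ≡ 3 (mod 8), (2/3) = -1. Now have -(1/3).
(1/3) = 1. Collecting the sign factors: -1.
(-1555/881) = -1, and 881 is prime, so -1555 is not a quadratic residue mod 881.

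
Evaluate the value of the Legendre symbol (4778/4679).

-1

(4778/4679)
  = (99/4679)    [4778 ≡ 99 mod 4679]
  = -(4679/99)    [QR: both ≡ 3 mod 4, sign flips]
  = -(26/99)    [4679 ≡ 26 mod 99]
  = (13/99)    [99 ≡ 3 mod 8 ⇒ (2/99) = -1]
  = (99/13)    [QR: 13 ≡ 1 mod 4, sign kept]
  = (8/13)    [99 ≡ 8 mod 13]
  = -(1/13)    [13 ≡ 5 mod 8 ⇒ (2/13)^3 = -1]
  = -1    [(1/13) = 1]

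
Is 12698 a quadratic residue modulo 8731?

Reduce the numerator: 12698 ≡ 3967 (mod 8731), so (12698|8731) = (3967|8731).
Both 3967 ≡ 3 and 8731 ≡ 3 (mod 4), so reciprocity gives (3967|8731) = -(8731|3967). Reduce: 8731 ≡ 797 (mod 3967). Now have -(797|3967).
797 ≡ 1 (mod 4), so quadratic reciprocity gives (797|3967) = (3967|797). Reduce: 3967 ≡ 779 (mod 797). Now have -(779|797).
797 ≡ 1 (mod 4), so quadratic reciprocity gives (779|797) = (797|779). Reduce: 797 ≡ 18 (mod 779). Now have -(18|779).
Factor out 2: 18 = 2·9. Since 779 ≡ 3 (mod 8), (2|779) = -1. Now have (9|779).
9 ≡ 1 (mod 4), so quadratic reciprocity gives (9|779) = (779|9). Reduce: 779 ≡ 5 (mod 9). Now have (5|9).
5 ≡ 1 (mod 4), so quadratic reciprocity gives (5|9) = (9|5). Reduce: 9 ≡ 4 (mod 5). Now have (4|5).
Factor out 2: 4 = 2^2. Since 5 ≡ 5 (mod 8), (2|5) = -1, and (2|5)^2 = +1. Now have (1|5).
(1|5) = 1. Collecting the sign factors: 1.
(12698|8731) = 1, and 8731 is prime, so 12698 is a quadratic residue mod 8731.

yes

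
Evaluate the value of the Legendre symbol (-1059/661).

(-1059/661)
  = (1059/661)    [661 ≡ 1 mod 4 ⇒ (-1/661) = +1]
  = (398/661)    [1059 ≡ 398 mod 661]
  = -(199/661)    [661 ≡ 5 mod 8 ⇒ (2/661) = -1]
  = -(661/199)    [QR: 661 ≡ 1 mod 4, sign kept]
  = -(64/199)    [661 ≡ 64 mod 199]
  = -(1/199)    [199 ≡ 7 mod 8 ⇒ (2/199)^6 = +1]
  = -1    [(1/199) = 1]

-1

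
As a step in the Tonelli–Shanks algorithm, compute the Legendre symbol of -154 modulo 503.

-1

Reduce the numerator: -154 ≡ 349 (mod 503), so (-154|503) = (349|503).
349 ≡ 1 (mod 4), so quadratic reciprocity gives (349|503) = (503|349). Reduce: 503 ≡ 154 (mod 349). Now have (154|349).
Factor out 2: 154 = 2·77. Since 349 ≡ 5 (mod 8), (2|349) = -1. Now have -(77|349).
77 ≡ 1 (mod 4), so quadratic reciprocity gives (77|349) = (349|77). Reduce: 349 ≡ 41 (mod 77). Now have -(41|77).
41 ≡ 1 (mod 4), so quadratic reciprocity gives (41|77) = (77|41). Reduce: 77 ≡ 36 (mod 41). Now have -(36|41).
Factor out 2: 36 = 2^2·9. Since 41 ≡ 1 (mod 8), (2|41) = +1, and (2|41)^2 = +1. Now have -(9|41).
9 ≡ 1 (mod 4), so quadratic reciprocity gives (9|41) = (41|9). Reduce: 41 ≡ 5 (mod 9). Now have -(5|9).
5 ≡ 1 (mod 4), so quadratic reciprocity gives (5|9) = (9|5). Reduce: 9 ≡ 4 (mod 5). Now have -(4|5).
Factor out 2: 4 = 2^2. Since 5 ≡ 5 (mod 8), (2|5) = -1, and (2|5)^2 = +1. Now have -(1|5).
(1|5) = 1. Collecting the sign factors: -1.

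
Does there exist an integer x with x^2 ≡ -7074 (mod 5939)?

no

Reduce the numerator: -7074 ≡ 4804 (mod 5939), so (-7074/5939) = (4804/5939).
Factor out 2: 4804 = 2^2·1201. Since 5939 ≡ 3 (mod 8), (2/5939) = -1, and (2/5939)^2 = +1. Now have (1201/5939).
1201 ≡ 1 (mod 4), so quadratic reciprocity gives (1201/5939) = (5939/1201). Reduce: 5939 ≡ 1135 (mod 1201). Now have (1135/1201).
1201 ≡ 1 (mod 4), so quadratic reciprocity gives (1135/1201) = (1201/1135). Reduce: 1201 ≡ 66 (mod 1135). Now have (66/1135).
Factor out 2: 66 = 2·33. Since 1135 ≡ 7 (mod 8), (2/1135) = +1. Now have (33/1135).
33 ≡ 1 (mod 4), so quadratic reciprocity gives (33/1135) = (1135/33). Reduce: 1135 ≡ 13 (mod 33). Now have (13/33).
13 ≡ 1 (mod 4), so quadratic reciprocity gives (13/33) = (33/13). Reduce: 33 ≡ 7 (mod 13). Now have (7/13).
13 ≡ 1 (mod 4), so quadratic reciprocity gives (7/13) = (13/7). Reduce: 13 ≡ 6 (mod 7). Now have (6/7).
Factor out 2: 6 = 2·3. Since 7 ≡ 7 (mod 8), (2/7) = +1. Now have (3/7).
Both 3 ≡ 3 and 7 ≡ 3 (mod 4), so reciprocity gives (3/7) = -(7/3). Reduce: 7 ≡ 1 (mod 3). Now have -(1/3).
(1/3) = 1. Collecting the sign factors: -1.
The Legendre symbol is -1, so x^2 ≡ -7074 (mod 5939) has no solution.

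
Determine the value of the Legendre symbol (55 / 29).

-1

Reduce the numerator: 55 ≡ 26 (mod 29), so (55 / 29) = (26 / 29).
Factor out 2: 26 = 2·13. Since 29 ≡ 5 (mod 8), (2 / 29) = -1. Now have -(13 / 29).
13 ≡ 1 (mod 4), so quadratic reciprocity gives (13 / 29) = (29 / 13). Reduce: 29 ≡ 3 (mod 13). Now have -(3 / 13).
13 ≡ 1 (mod 4), so quadratic reciprocity gives (3 / 13) = (13 / 3). Reduce: 13 ≡ 1 (mod 3). Now have -(1 / 3).
(1 / 3) = 1. Collecting the sign factors: -1.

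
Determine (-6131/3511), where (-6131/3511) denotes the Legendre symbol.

1

Pull out -1: (-6131/3511) = (-1/3511)·(6131/3511). Since 3511 ≡ 3 (mod 4), (-1/3511) = -1. Now have -(6131/3511).
Reduce the numerator: 6131 ≡ 2620 (mod 3511), so (6131/3511) = (2620/3511).
Factor out 2: 2620 = 2^2·655. Since 3511 ≡ 7 (mod 8), (2/3511) = +1, and (2/3511)^2 = +1. Now have -(655/3511).
Both 655 ≡ 3 and 3511 ≡ 3 (mod 4), so reciprocity gives (655/3511) = -(3511/655). Reduce: 3511 ≡ 236 (mod 655). Now have (236/655).
Factor out 2: 236 = 2^2·59. Since 655 ≡ 7 (mod 8), (2/655) = +1, and (2/655)^2 = +1. Now have (59/655).
Both 59 ≡ 3 and 655 ≡ 3 (mod 4), so reciprocity gives (59/655) = -(655/59). Reduce: 655 ≡ 6 (mod 59). Now have -(6/59).
Factor out 2: 6 = 2·3. Since 59 ≡ 3 (mod 8), (2/59) = -1. Now have (3/59).
Both 3 ≡ 3 and 59 ≡ 3 (mod 4), so reciprocity gives (3/59) = -(59/3). Reduce: 59 ≡ 2 (mod 3). Now have -(2/3).
Factor out 2: 2 = 2. Since 3 ≡ 3 (mod 8), (2/3) = -1. Now have (1/3).
(1/3) = 1. Collecting the sign factors: 1.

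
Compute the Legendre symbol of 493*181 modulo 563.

-1

By multiplicativity, (493·181|563) = (493|563)·(181|563).
First factor (493|563):
493 ≡ 1 (mod 4), so quadratic reciprocity gives (493|563) = (563|493). Reduce: 563 ≡ 70 (mod 493). Now have (70|493).
Factor out 2: 70 = 2·35. Since 493 ≡ 5 (mod 8), (2|493) = -1. Now have -(35|493).
493 ≡ 1 (mod 4), so quadratic reciprocity gives (35|493) = (493|35). Reduce: 493 ≡ 3 (mod 35). Now have -(3|35).
Both 3 ≡ 3 and 35 ≡ 3 (mod 4), so reciprocity gives (3|35) = -(35|3). Reduce: 35 ≡ 2 (mod 3). Now have (2|3).
Factor out 2: 2 = 2. Since 3 ≡ 3 (mod 8), (2|3) = -1. Now have -(1|3).
(1|3) = 1. Collecting the sign factors: -1.
Second factor (181|563):
181 ≡ 1 (mod 4), so quadratic reciprocity gives (181|563) = (563|181). Reduce: 563 ≡ 20 (mod 181). Now have (20|181).
Factor out 2: 20 = 2^2·5. Since 181 ≡ 5 (mod 8), (2|181) = -1, and (2|181)^2 = +1. Now have (5|181).
5 ≡ 1 (mod 4), so quadratic reciprocity gives (5|181) = (181|5). Reduce: 181 ≡ 1 (mod 5). Now have (1|5).
(1|5) = 1. Collecting the sign factors: 1.
Product: (-1)·(1) = -1.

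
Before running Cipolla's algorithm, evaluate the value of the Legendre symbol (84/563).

1

Factor out 2: 84 = 2^2·21. Since 563 ≡ 3 (mod 8), (2/563) = -1, and (2/563)^2 = +1. Now have (21/563).
21 ≡ 1 (mod 4), so quadratic reciprocity gives (21/563) = (563/21). Reduce: 563 ≡ 17 (mod 21). Now have (17/21).
17 ≡ 1 (mod 4), so quadratic reciprocity gives (17/21) = (21/17). Reduce: 21 ≡ 4 (mod 17). Now have (4/17).
Factor out 2: 4 = 2^2. Since 17 ≡ 1 (mod 8), (2/17) = +1, and (2/17)^2 = +1. Now have (1/17).
(1/17) = 1. Collecting the sign factors: 1.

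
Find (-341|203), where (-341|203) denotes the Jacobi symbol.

(-341|203)
  = -(341|203)    [203 ≡ 3 mod 4 ⇒ (-1|203) = -1]
  = -(138|203)    [341 ≡ 138 mod 203]
  = (69|203)    [203 ≡ 3 mod 8 ⇒ (2|203) = -1]
  = (203|69)    [QR: 69 ≡ 1 mod 4, sign kept]
  = (65|69)    [203 ≡ 65 mod 69]
  = (69|65)    [QR: 65 ≡ 1 mod 4, sign kept]
  = (4|65)    [69 ≡ 4 mod 65]
  = (1|65)    [65 ≡ 1 mod 8 ⇒ (2|65)^2 = +1]
  = 1    [(1|65) = 1]

1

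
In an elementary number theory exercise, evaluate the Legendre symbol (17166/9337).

1

(17166/9337)
  = (7829/9337)    [17166 ≡ 7829 mod 9337]
  = (9337/7829)    [QR: 7829 ≡ 1 mod 4, sign kept]
  = (1508/7829)    [9337 ≡ 1508 mod 7829]
  = (377/7829)    [7829 ≡ 5 mod 8 ⇒ (2/7829)^2 = +1]
  = (7829/377)    [QR: 377 ≡ 1 mod 4, sign kept]
  = (289/377)    [7829 ≡ 289 mod 377]
  = (377/289)    [QR: 289 ≡ 1 mod 4, sign kept]
  = (88/289)    [377 ≡ 88 mod 289]
  = (11/289)    [289 ≡ 1 mod 8 ⇒ (2/289)^3 = +1]
  = (289/11)    [QR: 289 ≡ 1 mod 4, sign kept]
  = (3/11)    [289 ≡ 3 mod 11]
  = -(11/3)    [QR: both ≡ 3 mod 4, sign flips]
  = -(2/3)    [11 ≡ 2 mod 3]
  = (1/3)    [3 ≡ 3 mod 8 ⇒ (2/3) = -1]
  = 1    [(1/3) = 1]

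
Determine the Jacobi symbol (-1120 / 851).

-1

(-1120 / 851)
  = -(1120 / 851)    [851 ≡ 3 mod 4 ⇒ (-1 / 851) = -1]
  = -(269 / 851)    [1120 ≡ 269 mod 851]
  = -(851 / 269)    [QR: 269 ≡ 1 mod 4, sign kept]
  = -(44 / 269)    [851 ≡ 44 mod 269]
  = -(11 / 269)    [269 ≡ 5 mod 8 ⇒ (2 / 269)^2 = +1]
  = -(269 / 11)    [QR: 269 ≡ 1 mod 4, sign kept]
  = -(5 / 11)    [269 ≡ 5 mod 11]
  = -(11 / 5)    [QR: 5 ≡ 1 mod 4, sign kept]
  = -(1 / 5)    [11 ≡ 1 mod 5]
  = -1    [(1 / 5) = 1]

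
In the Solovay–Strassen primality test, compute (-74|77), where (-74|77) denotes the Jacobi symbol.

-1

Reduce the numerator: -74 ≡ 3 (mod 77), so (-74|77) = (3|77).
77 ≡ 1 (mod 4), so quadratic reciprocity gives (3|77) = (77|3). Reduce: 77 ≡ 2 (mod 3). Now have (2|3).
Factor out 2: 2 = 2. Since 3 ≡ 3 (mod 8), (2|3) = -1. Now have -(1|3).
(1|3) = 1. Collecting the sign factors: -1.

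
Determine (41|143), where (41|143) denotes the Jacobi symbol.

(41|143)
  = (143|41)    [QR: 41 ≡ 1 mod 4, sign kept]
  = (20|41)    [143 ≡ 20 mod 41]
  = (5|41)    [41 ≡ 1 mod 8 ⇒ (2|41)^2 = +1]
  = (41|5)    [QR: 5 ≡ 1 mod 4, sign kept]
  = (1|5)    [41 ≡ 1 mod 5]
  = 1    [(1|5) = 1]

1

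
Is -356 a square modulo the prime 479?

Reduce the numerator: -356 ≡ 123 (mod 479), so (-356/479) = (123/479).
Both 123 ≡ 3 and 479 ≡ 3 (mod 4), so reciprocity gives (123/479) = -(479/123). Reduce: 479 ≡ 110 (mod 123). Now have -(110/123).
Factor out 2: 110 = 2·55. Since 123 ≡ 3 (mod 8), (2/123) = -1. Now have (55/123).
Both 55 ≡ 3 and 123 ≡ 3 (mod 4), so reciprocity gives (55/123) = -(123/55). Reduce: 123 ≡ 13 (mod 55). Now have -(13/55).
13 ≡ 1 (mod 4), so quadratic reciprocity gives (13/55) = (55/13). Reduce: 55 ≡ 3 (mod 13). Now have -(3/13).
13 ≡ 1 (mod 4), so quadratic reciprocity gives (3/13) = (13/3). Reduce: 13 ≡ 1 (mod 3). Now have -(1/3).
(1/3) = 1. Collecting the sign factors: -1.
The Legendre symbol is -1, so x^2 ≡ -356 (mod 479) has no solution.

no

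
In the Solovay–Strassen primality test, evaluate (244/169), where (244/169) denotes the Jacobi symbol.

1

Reduce the numerator: 244 ≡ 75 (mod 169), so (244/169) = (75/169).
169 ≡ 1 (mod 4), so quadratic reciprocity gives (75/169) = (169/75). Reduce: 169 ≡ 19 (mod 75). Now have (19/75).
Both 19 ≡ 3 and 75 ≡ 3 (mod 4), so reciprocity gives (19/75) = -(75/19). Reduce: 75 ≡ 18 (mod 19). Now have -(18/19).
Factor out 2: 18 = 2·9. Since 19 ≡ 3 (mod 8), (2/19) = -1. Now have (9/19).
9 ≡ 1 (mod 4), so quadratic reciprocity gives (9/19) = (19/9). Reduce: 19 ≡ 1 (mod 9). Now have (1/9).
(1/9) = 1. Collecting the sign factors: 1.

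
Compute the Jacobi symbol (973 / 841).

1

Reduce the numerator: 973 ≡ 132 (mod 841), so (973 / 841) = (132 / 841).
Factor out 2: 132 = 2^2·33. Since 841 ≡ 1 (mod 8), (2 / 841) = +1, and (2 / 841)^2 = +1. Now have (33 / 841).
33 ≡ 1 (mod 4), so quadratic reciprocity gives (33 / 841) = (841 / 33). Reduce: 841 ≡ 16 (mod 33). Now have (16 / 33).
Factor out 2: 16 = 2^4. Since 33 ≡ 1 (mod 8), (2 / 33) = +1, and (2 / 33)^4 = +1. Now have (1 / 33).
(1 / 33) = 1. Collecting the sign factors: 1.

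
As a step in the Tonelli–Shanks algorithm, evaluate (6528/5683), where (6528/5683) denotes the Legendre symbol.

Reduce the numerator: 6528 ≡ 845 (mod 5683), so (6528/5683) = (845/5683).
845 ≡ 1 (mod 4), so quadratic reciprocity gives (845/5683) = (5683/845). Reduce: 5683 ≡ 613 (mod 845). Now have (613/845).
613 ≡ 1 (mod 4), so quadratic reciprocity gives (613/845) = (845/613). Reduce: 845 ≡ 232 (mod 613). Now have (232/613).
Factor out 2: 232 = 2^3·29. Since 613 ≡ 5 (mod 8), (2/613) = -1, and (2/613)^3 = -1. Now have -(29/613).
29 ≡ 1 (mod 4), so quadratic reciprocity gives (29/613) = (613/29). Reduce: 613 ≡ 4 (mod 29). Now have -(4/29).
Factor out 2: 4 = 2^2. Since 29 ≡ 5 (mod 8), (2/29) = -1, and (2/29)^2 = +1. Now have -(1/29).
(1/29) = 1. Collecting the sign factors: -1.

-1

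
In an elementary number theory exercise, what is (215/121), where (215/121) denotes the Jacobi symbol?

1

(215/121)
  = (94/121)    [215 ≡ 94 mod 121]
  = (47/121)    [121 ≡ 1 mod 8 ⇒ (2/121) = +1]
  = (121/47)    [QR: 121 ≡ 1 mod 4, sign kept]
  = (27/47)    [121 ≡ 27 mod 47]
  = -(47/27)    [QR: both ≡ 3 mod 4, sign flips]
  = -(20/27)    [47 ≡ 20 mod 27]
  = -(5/27)    [27 ≡ 3 mod 8 ⇒ (2/27)^2 = +1]
  = -(27/5)    [QR: 5 ≡ 1 mod 4, sign kept]
  = -(2/5)    [27 ≡ 2 mod 5]
  = (1/5)    [5 ≡ 5 mod 8 ⇒ (2/5) = -1]
  = 1    [(1/5) = 1]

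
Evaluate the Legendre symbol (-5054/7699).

(-5054/7699)
  = (2645/7699)    [-5054 ≡ 2645 mod 7699]
  = (7699/2645)    [QR: 2645 ≡ 1 mod 4, sign kept]
  = (2409/2645)    [7699 ≡ 2409 mod 2645]
  = (2645/2409)    [QR: 2409 ≡ 1 mod 4, sign kept]
  = (236/2409)    [2645 ≡ 236 mod 2409]
  = (59/2409)    [2409 ≡ 1 mod 8 ⇒ (2/2409)^2 = +1]
  = (2409/59)    [QR: 2409 ≡ 1 mod 4, sign kept]
  = (49/59)    [2409 ≡ 49 mod 59]
  = (59/49)    [QR: 49 ≡ 1 mod 4, sign kept]
  = (10/49)    [59 ≡ 10 mod 49]
  = (5/49)    [49 ≡ 1 mod 8 ⇒ (2/49) = +1]
  = (49/5)    [QR: 5 ≡ 1 mod 4, sign kept]
  = (4/5)    [49 ≡ 4 mod 5]
  = (1/5)    [5 ≡ 5 mod 8 ⇒ (2/5)^2 = +1]
  = 1    [(1/5) = 1]

1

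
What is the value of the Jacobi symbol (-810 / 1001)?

Reduce the numerator: -810 ≡ 191 (mod 1001), so (-810 / 1001) = (191 / 1001).
1001 ≡ 1 (mod 4), so quadratic reciprocity gives (191 / 1001) = (1001 / 191). Reduce: 1001 ≡ 46 (mod 191). Now have (46 / 191).
Factor out 2: 46 = 2·23. Since 191 ≡ 7 (mod 8), (2 / 191) = +1. Now have (23 / 191).
Both 23 ≡ 3 and 191 ≡ 3 (mod 4), so reciprocity gives (23 / 191) = -(191 / 23). Reduce: 191 ≡ 7 (mod 23). Now have -(7 / 23).
Both 7 ≡ 3 and 23 ≡ 3 (mod 4), so reciprocity gives (7 / 23) = -(23 / 7). Reduce: 23 ≡ 2 (mod 7). Now have (2 / 7).
Factor out 2: 2 = 2. Since 7 ≡ 7 (mod 8), (2 / 7) = +1. Now have (1 / 7).
(1 / 7) = 1. Collecting the sign factors: 1.

1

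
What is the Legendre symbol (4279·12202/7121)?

-1

By multiplicativity, (4279·12202/7121) = (4279/7121)·(12202/7121).
First factor (4279/7121):
(4279/7121)
  = (7121/4279)    [QR: 7121 ≡ 1 mod 4, sign kept]
  = (2842/4279)    [7121 ≡ 2842 mod 4279]
  = (1421/4279)    [4279 ≡ 7 mod 8 ⇒ (2/4279) = +1]
  = (4279/1421)    [QR: 1421 ≡ 1 mod 4, sign kept]
  = (16/1421)    [4279 ≡ 16 mod 1421]
  = (1/1421)    [1421 ≡ 5 mod 8 ⇒ (2/1421)^4 = +1]
  = 1    [(1/1421) = 1]
Second factor (12202/7121):
(12202/7121)
  = (5081/7121)    [12202 ≡ 5081 mod 7121]
  = (7121/5081)    [QR: 5081 ≡ 1 mod 4, sign kept]
  = (2040/5081)    [7121 ≡ 2040 mod 5081]
  = (255/5081)    [5081 ≡ 1 mod 8 ⇒ (2/5081)^3 = +1]
  = (5081/255)    [QR: 5081 ≡ 1 mod 4, sign kept]
  = (236/255)    [5081 ≡ 236 mod 255]
  = (59/255)    [255 ≡ 7 mod 8 ⇒ (2/255)^2 = +1]
  = -(255/59)    [QR: both ≡ 3 mod 4, sign flips]
  = -(19/59)    [255 ≡ 19 mod 59]
  = (59/19)    [QR: both ≡ 3 mod 4, sign flips]
  = (2/19)    [59 ≡ 2 mod 19]
  = -(1/19)    [19 ≡ 3 mod 8 ⇒ (2/19) = -1]
  = -1    [(1/19) = 1]
Product: (1)·(-1) = -1.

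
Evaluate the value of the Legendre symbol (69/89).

69 ≡ 1 (mod 4), so quadratic reciprocity gives (69/89) = (89/69). Reduce: 89 ≡ 20 (mod 69). Now have (20/69).
Factor out 2: 20 = 2^2·5. Since 69 ≡ 5 (mod 8), (2/69) = -1, and (2/69)^2 = +1. Now have (5/69).
5 ≡ 1 (mod 4), so quadratic reciprocity gives (5/69) = (69/5). Reduce: 69 ≡ 4 (mod 5). Now have (4/5).
Factor out 2: 4 = 2^2. Since 5 ≡ 5 (mod 8), (2/5) = -1, and (2/5)^2 = +1. Now have (1/5).
(1/5) = 1. Collecting the sign factors: 1.

1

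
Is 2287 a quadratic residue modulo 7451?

no

Both 2287 ≡ 3 and 7451 ≡ 3 (mod 4), so reciprocity gives (2287/7451) = -(7451/2287). Reduce: 7451 ≡ 590 (mod 2287). Now have -(590/2287).
Factor out 2: 590 = 2·295. Since 2287 ≡ 7 (mod 8), (2/2287) = +1. Now have -(295/2287).
Both 295 ≡ 3 and 2287 ≡ 3 (mod 4), so reciprocity gives (295/2287) = -(2287/295). Reduce: 2287 ≡ 222 (mod 295). Now have (222/295).
Factor out 2: 222 = 2·111. Since 295 ≡ 7 (mod 8), (2/295) = +1. Now have (111/295).
Both 111 ≡ 3 and 295 ≡ 3 (mod 4), so reciprocity gives (111/295) = -(295/111). Reduce: 295 ≡ 73 (mod 111). Now have -(73/111).
73 ≡ 1 (mod 4), so quadratic reciprocity gives (73/111) = (111/73). Reduce: 111 ≡ 38 (mod 73). Now have -(38/73).
Factor out 2: 38 = 2·19. Since 73 ≡ 1 (mod 8), (2/73) = +1. Now have -(19/73).
73 ≡ 1 (mod 4), so quadratic reciprocity gives (19/73) = (73/19). Reduce: 73 ≡ 16 (mod 19). Now have -(16/19).
Factor out 2: 16 = 2^4. Since 19 ≡ 3 (mod 8), (2/19) = -1, and (2/19)^4 = +1. Now have -(1/19).
(1/19) = 1. Collecting the sign factors: -1.
(2287/7451) = -1, and 7451 is prime, so 2287 is not a quadratic residue mod 7451.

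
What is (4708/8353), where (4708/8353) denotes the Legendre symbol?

-1

Factor out 2: 4708 = 2^2·1177. Since 8353 ≡ 1 (mod 8), (2/8353) = +1, and (2/8353)^2 = +1. Now have (1177/8353).
1177 ≡ 1 (mod 4), so quadratic reciprocity gives (1177/8353) = (8353/1177). Reduce: 8353 ≡ 114 (mod 1177). Now have (114/1177).
Factor out 2: 114 = 2·57. Since 1177 ≡ 1 (mod 8), (2/1177) = +1. Now have (57/1177).
57 ≡ 1 (mod 4), so quadratic reciprocity gives (57/1177) = (1177/57). Reduce: 1177 ≡ 37 (mod 57). Now have (37/57).
37 ≡ 1 (mod 4), so quadratic reciprocity gives (37/57) = (57/37). Reduce: 57 ≡ 20 (mod 37). Now have (20/37).
Factor out 2: 20 = 2^2·5. Since 37 ≡ 5 (mod 8), (2/37) = -1, and (2/37)^2 = +1. Now have (5/37).
5 ≡ 1 (mod 4), so quadratic reciprocity gives (5/37) = (37/5). Reduce: 37 ≡ 2 (mod 5). Now have (2/5).
Factor out 2: 2 = 2. Since 5 ≡ 5 (mod 8), (2/5) = -1. Now have -(1/5).
(1/5) = 1. Collecting the sign factors: -1.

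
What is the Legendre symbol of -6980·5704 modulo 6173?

1

By multiplicativity, (-6980·5704/6173) = (-6980/6173)·(5704/6173).
First factor (-6980/6173):
Pull out -1: (-6980/6173) = (-1/6173)·(6980/6173). Since 6173 ≡ 1 (mod 4), (-1/6173) = +1. Now have (6980/6173).
Reduce the numerator: 6980 ≡ 807 (mod 6173), so (6980/6173) = (807/6173).
6173 ≡ 1 (mod 4), so quadratic reciprocity gives (807/6173) = (6173/807). Reduce: 6173 ≡ 524 (mod 807). Now have (524/807).
Factor out 2: 524 = 2^2·131. Since 807 ≡ 7 (mod 8), (2/807) = +1, and (2/807)^2 = +1. Now have (131/807).
Both 131 ≡ 3 and 807 ≡ 3 (mod 4), so reciprocity gives (131/807) = -(807/131). Reduce: 807 ≡ 21 (mod 131). Now have -(21/131).
21 ≡ 1 (mod 4), so quadratic reciprocity gives (21/131) = (131/21). Reduce: 131 ≡ 5 (mod 21). Now have -(5/21).
5 ≡ 1 (mod 4), so quadratic reciprocity gives (5/21) = (21/5). Reduce: 21 ≡ 1 (mod 5). Now have -(1/5).
(1/5) = 1. Collecting the sign factors: -1.
Second factor (5704/6173):
Factor out 2: 5704 = 2^3·713. Since 6173 ≡ 5 (mod 8), (2/6173) = -1, and (2/6173)^3 = -1. Now have -(713/6173).
713 ≡ 1 (mod 4), so quadratic reciprocity gives (713/6173) = (6173/713). Reduce: 6173 ≡ 469 (mod 713). Now have -(469/713).
469 ≡ 1 (mod 4), so quadratic reciprocity gives (469/713) = (713/469). Reduce: 713 ≡ 244 (mod 469). Now have -(244/469).
Factor out 2: 244 = 2^2·61. Since 469 ≡ 5 (mod 8), (2/469) = -1, and (2/469)^2 = +1. Now have -(61/469).
61 ≡ 1 (mod 4), so quadratic reciprocity gives (61/469) = (469/61). Reduce: 469 ≡ 42 (mod 61). Now have -(42/61).
Factor out 2: 42 = 2·21. Since 61 ≡ 5 (mod 8), (2/61) = -1. Now have (21/61).
21 ≡ 1 (mod 4), so quadratic reciprocity gives (21/61) = (61/21). Reduce: 61 ≡ 19 (mod 21). Now have (19/21).
21 ≡ 1 (mod 4), so quadratic reciprocity gives (19/21) = (21/19). Reduce: 21 ≡ 2 (mod 19). Now have (2/19).
Factor out 2: 2 = 2. Since 19 ≡ 3 (mod 8), (2/19) = -1. Now have -(1/19).
(1/19) = 1. Collecting the sign factors: -1.
Product: (-1)·(-1) = 1.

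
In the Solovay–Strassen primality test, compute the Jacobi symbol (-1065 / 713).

1

Reduce the numerator: -1065 ≡ 361 (mod 713), so (-1065 / 713) = (361 / 713).
361 ≡ 1 (mod 4), so quadratic reciprocity gives (361 / 713) = (713 / 361). Reduce: 713 ≡ 352 (mod 361). Now have (352 / 361).
Factor out 2: 352 = 2^5·11. Since 361 ≡ 1 (mod 8), (2 / 361) = +1, and (2 / 361)^5 = +1. Now have (11 / 361).
361 ≡ 1 (mod 4), so quadratic reciprocity gives (11 / 361) = (361 / 11). Reduce: 361 ≡ 9 (mod 11). Now have (9 / 11).
9 ≡ 1 (mod 4), so quadratic reciprocity gives (9 / 11) = (11 / 9). Reduce: 11 ≡ 2 (mod 9). Now have (2 / 9).
Factor out 2: 2 = 2. Since 9 ≡ 1 (mod 8), (2 / 9) = +1. Now have (1 / 9).
(1 / 9) = 1. Collecting the sign factors: 1.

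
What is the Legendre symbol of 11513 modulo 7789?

-1

(11513/7789)
  = (3724/7789)    [11513 ≡ 3724 mod 7789]
  = (931/7789)    [7789 ≡ 5 mod 8 ⇒ (2/7789)^2 = +1]
  = (7789/931)    [QR: 7789 ≡ 1 mod 4, sign kept]
  = (341/931)    [7789 ≡ 341 mod 931]
  = (931/341)    [QR: 341 ≡ 1 mod 4, sign kept]
  = (249/341)    [931 ≡ 249 mod 341]
  = (341/249)    [QR: 249 ≡ 1 mod 4, sign kept]
  = (92/249)    [341 ≡ 92 mod 249]
  = (23/249)    [249 ≡ 1 mod 8 ⇒ (2/249)^2 = +1]
  = (249/23)    [QR: 249 ≡ 1 mod 4, sign kept]
  = (19/23)    [249 ≡ 19 mod 23]
  = -(23/19)    [QR: both ≡ 3 mod 4, sign flips]
  = -(4/19)    [23 ≡ 4 mod 19]
  = -(1/19)    [19 ≡ 3 mod 8 ⇒ (2/19)^2 = +1]
  = -1    [(1/19) = 1]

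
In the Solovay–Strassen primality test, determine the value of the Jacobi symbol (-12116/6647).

Reduce the numerator: -12116 ≡ 1178 (mod 6647), so (-12116/6647) = (1178/6647).
Factor out 2: 1178 = 2·589. Since 6647 ≡ 7 (mod 8), (2/6647) = +1. Now have (589/6647).
589 ≡ 1 (mod 4), so quadratic reciprocity gives (589/6647) = (6647/589). Reduce: 6647 ≡ 168 (mod 589). Now have (168/589).
Factor out 2: 168 = 2^3·21. Since 589 ≡ 5 (mod 8), (2/589) = -1, and (2/589)^3 = -1. Now have -(21/589).
21 ≡ 1 (mod 4), so quadratic reciprocity gives (21/589) = (589/21). Reduce: 589 ≡ 1 (mod 21). Now have -(1/21).
(1/21) = 1. Collecting the sign factors: -1.

-1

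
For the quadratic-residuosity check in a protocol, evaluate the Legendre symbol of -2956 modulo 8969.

-1

(-2956/8969)
  = (6013/8969)    [-2956 ≡ 6013 mod 8969]
  = (8969/6013)    [QR: 6013 ≡ 1 mod 4, sign kept]
  = (2956/6013)    [8969 ≡ 2956 mod 6013]
  = (739/6013)    [6013 ≡ 5 mod 8 ⇒ (2/6013)^2 = +1]
  = (6013/739)    [QR: 6013 ≡ 1 mod 4, sign kept]
  = (101/739)    [6013 ≡ 101 mod 739]
  = (739/101)    [QR: 101 ≡ 1 mod 4, sign kept]
  = (32/101)    [739 ≡ 32 mod 101]
  = -(1/101)    [101 ≡ 5 mod 8 ⇒ (2/101)^5 = -1]
  = -1    [(1/101) = 1]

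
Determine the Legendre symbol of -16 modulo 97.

1

Reduce the numerator: -16 ≡ 81 (mod 97), so (-16/97) = (81/97).
81 ≡ 1 (mod 4), so quadratic reciprocity gives (81/97) = (97/81). Reduce: 97 ≡ 16 (mod 81). Now have (16/81).
Factor out 2: 16 = 2^4. Since 81 ≡ 1 (mod 8), (2/81) = +1, and (2/81)^4 = +1. Now have (1/81).
(1/81) = 1. Collecting the sign factors: 1.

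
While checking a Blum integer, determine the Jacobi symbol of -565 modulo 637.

-1

Reduce the numerator: -565 ≡ 72 (mod 637), so (-565/637) = (72/637).
Factor out 2: 72 = 2^3·9. Since 637 ≡ 5 (mod 8), (2/637) = -1, and (2/637)^3 = -1. Now have -(9/637).
9 ≡ 1 (mod 4), so quadratic reciprocity gives (9/637) = (637/9). Reduce: 637 ≡ 7 (mod 9). Now have -(7/9).
9 ≡ 1 (mod 4), so quadratic reciprocity gives (7/9) = (9/7). Reduce: 9 ≡ 2 (mod 7). Now have -(2/7).
Factor out 2: 2 = 2. Since 7 ≡ 7 (mod 8), (2/7) = +1. Now have -(1/7).
(1/7) = 1. Collecting the sign factors: -1.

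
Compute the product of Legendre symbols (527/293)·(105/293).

-1

By multiplicativity, (527·105/293) = (527/293)·(105/293).
First factor (527/293):
(527/293)
  = (234/293)    [527 ≡ 234 mod 293]
  = -(117/293)    [293 ≡ 5 mod 8 ⇒ (2/293) = -1]
  = -(293/117)    [QR: 117 ≡ 1 mod 4, sign kept]
  = -(59/117)    [293 ≡ 59 mod 117]
  = -(117/59)    [QR: 117 ≡ 1 mod 4, sign kept]
  = -(58/59)    [117 ≡ 58 mod 59]
  = (29/59)    [59 ≡ 3 mod 8 ⇒ (2/59) = -1]
  = (59/29)    [QR: 29 ≡ 1 mod 4, sign kept]
  = (1/29)    [59 ≡ 1 mod 29]
  = 1    [(1/29) = 1]
Second factor (105/293):
(105/293)
  = (293/105)    [QR: 105 ≡ 1 mod 4, sign kept]
  = (83/105)    [293 ≡ 83 mod 105]
  = (105/83)    [QR: 105 ≡ 1 mod 4, sign kept]
  = (22/83)    [105 ≡ 22 mod 83]
  = -(11/83)    [83 ≡ 3 mod 8 ⇒ (2/83) = -1]
  = (83/11)    [QR: both ≡ 3 mod 4, sign flips]
  = (6/11)    [83 ≡ 6 mod 11]
  = -(3/11)    [11 ≡ 3 mod 8 ⇒ (2/11) = -1]
  = (11/3)    [QR: both ≡ 3 mod 4, sign flips]
  = (2/3)    [11 ≡ 2 mod 3]
  = -(1/3)    [3 ≡ 3 mod 8 ⇒ (2/3) = -1]
  = -1    [(1/3) = 1]
Product: (1)·(-1) = -1.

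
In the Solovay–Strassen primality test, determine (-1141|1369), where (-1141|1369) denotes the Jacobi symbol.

1

Pull out -1: (-1141|1369) = (-1|1369)·(1141|1369). Since 1369 ≡ 1 (mod 4), (-1|1369) = +1. Now have (1141|1369).
1141 ≡ 1 (mod 4), so quadratic reciprocity gives (1141|1369) = (1369|1141). Reduce: 1369 ≡ 228 (mod 1141). Now have (228|1141).
Factor out 2: 228 = 2^2·57. Since 1141 ≡ 5 (mod 8), (2|1141) = -1, and (2|1141)^2 = +1. Now have (57|1141).
57 ≡ 1 (mod 4), so quadratic reciprocity gives (57|1141) = (1141|57). Reduce: 1141 ≡ 1 (mod 57). Now have (1|57).
(1|57) = 1. Collecting the sign factors: 1.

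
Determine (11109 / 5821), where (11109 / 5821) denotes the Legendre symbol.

Reduce the numerator: 11109 ≡ 5288 (mod 5821), so (11109 / 5821) = (5288 / 5821).
Factor out 2: 5288 = 2^3·661. Since 5821 ≡ 5 (mod 8), (2 / 5821) = -1, and (2 / 5821)^3 = -1. Now have -(661 / 5821).
661 ≡ 1 (mod 4), so quadratic reciprocity gives (661 / 5821) = (5821 / 661). Reduce: 5821 ≡ 533 (mod 661). Now have -(533 / 661).
533 ≡ 1 (mod 4), so quadratic reciprocity gives (533 / 661) = (661 / 533). Reduce: 661 ≡ 128 (mod 533). Now have -(128 / 533).
Factor out 2: 128 = 2^7. Since 533 ≡ 5 (mod 8), (2 / 533) = -1, and (2 / 533)^7 = -1. Now have (1 / 533).
(1 / 533) = 1. Collecting the sign factors: 1.

1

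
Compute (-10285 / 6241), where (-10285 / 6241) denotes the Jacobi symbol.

1

Reduce the numerator: -10285 ≡ 2197 (mod 6241), so (-10285 / 6241) = (2197 / 6241).
2197 ≡ 1 (mod 4), so quadratic reciprocity gives (2197 / 6241) = (6241 / 2197). Reduce: 6241 ≡ 1847 (mod 2197). Now have (1847 / 2197).
2197 ≡ 1 (mod 4), so quadratic reciprocity gives (1847 / 2197) = (2197 / 1847). Reduce: 2197 ≡ 350 (mod 1847). Now have (350 / 1847).
Factor out 2: 350 = 2·175. Since 1847 ≡ 7 (mod 8), (2 / 1847) = +1. Now have (175 / 1847).
Both 175 ≡ 3 and 1847 ≡ 3 (mod 4), so reciprocity gives (175 / 1847) = -(1847 / 175). Reduce: 1847 ≡ 97 (mod 175). Now have -(97 / 175).
97 ≡ 1 (mod 4), so quadratic reciprocity gives (97 / 175) = (175 / 97). Reduce: 175 ≡ 78 (mod 97). Now have -(78 / 97).
Factor out 2: 78 = 2·39. Since 97 ≡ 1 (mod 8), (2 / 97) = +1. Now have -(39 / 97).
97 ≡ 1 (mod 4), so quadratic reciprocity gives (39 / 97) = (97 / 39). Reduce: 97 ≡ 19 (mod 39). Now have -(19 / 39).
Both 19 ≡ 3 and 39 ≡ 3 (mod 4), so reciprocity gives (19 / 39) = -(39 / 19). Reduce: 39 ≡ 1 (mod 19). Now have (1 / 19).
(1 / 19) = 1. Collecting the sign factors: 1.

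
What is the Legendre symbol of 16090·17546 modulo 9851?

By multiplicativity, (16090·17546/9851) = (16090/9851)·(17546/9851).
First factor (16090/9851):
(16090/9851)
  = (6239/9851)    [16090 ≡ 6239 mod 9851]
  = -(9851/6239)    [QR: both ≡ 3 mod 4, sign flips]
  = -(3612/6239)    [9851 ≡ 3612 mod 6239]
  = -(903/6239)    [6239 ≡ 7 mod 8 ⇒ (2/6239)^2 = +1]
  = (6239/903)    [QR: both ≡ 3 mod 4, sign flips]
  = (821/903)    [6239 ≡ 821 mod 903]
  = (903/821)    [QR: 821 ≡ 1 mod 4, sign kept]
  = (82/821)    [903 ≡ 82 mod 821]
  = -(41/821)    [821 ≡ 5 mod 8 ⇒ (2/821) = -1]
  = -(821/41)    [QR: 41 ≡ 1 mod 4, sign kept]
  = -(1/41)    [821 ≡ 1 mod 41]
  = -1    [(1/41) = 1]
Second factor (17546/9851):
(17546/9851)
  = (7695/9851)    [17546 ≡ 7695 mod 9851]
  = -(9851/7695)    [QR: both ≡ 3 mod 4, sign flips]
  = -(2156/7695)    [9851 ≡ 2156 mod 7695]
  = -(539/7695)    [7695 ≡ 7 mod 8 ⇒ (2/7695)^2 = +1]
  = (7695/539)    [QR: both ≡ 3 mod 4, sign flips]
  = (149/539)    [7695 ≡ 149 mod 539]
  = (539/149)    [QR: 149 ≡ 1 mod 4, sign kept]
  = (92/149)    [539 ≡ 92 mod 149]
  = (23/149)    [149 ≡ 5 mod 8 ⇒ (2/149)^2 = +1]
  = (149/23)    [QR: 149 ≡ 1 mod 4, sign kept]
  = (11/23)    [149 ≡ 11 mod 23]
  = -(23/11)    [QR: both ≡ 3 mod 4, sign flips]
  = -(1/11)    [23 ≡ 1 mod 11]
  = -1    [(1/11) = 1]
Product: (-1)·(-1) = 1.

1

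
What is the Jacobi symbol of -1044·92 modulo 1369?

By multiplicativity, (-1044·92/1369) = (-1044/1369)·(92/1369).
First factor (-1044/1369):
(-1044/1369)
  = (325/1369)    [-1044 ≡ 325 mod 1369]
  = (1369/325)    [QR: 325 ≡ 1 mod 4, sign kept]
  = (69/325)    [1369 ≡ 69 mod 325]
  = (325/69)    [QR: 69 ≡ 1 mod 4, sign kept]
  = (49/69)    [325 ≡ 49 mod 69]
  = (69/49)    [QR: 49 ≡ 1 mod 4, sign kept]
  = (20/49)    [69 ≡ 20 mod 49]
  = (5/49)    [49 ≡ 1 mod 8 ⇒ (2/49)^2 = +1]
  = (49/5)    [QR: 5 ≡ 1 mod 4, sign kept]
  = (4/5)    [49 ≡ 4 mod 5]
  = (1/5)    [5 ≡ 5 mod 8 ⇒ (2/5)^2 = +1]
  = 1    [(1/5) = 1]
Second factor (92/1369):
(92/1369)
  = (23/1369)    [1369 ≡ 1 mod 8 ⇒ (2/1369)^2 = +1]
  = (1369/23)    [QR: 1369 ≡ 1 mod 4, sign kept]
  = (12/23)    [1369 ≡ 12 mod 23]
  = (3/23)    [23 ≡ 7 mod 8 ⇒ (2/23)^2 = +1]
  = -(23/3)    [QR: both ≡ 3 mod 4, sign flips]
  = -(2/3)    [23 ≡ 2 mod 3]
  = (1/3)    [3 ≡ 3 mod 8 ⇒ (2/3) = -1]
  = 1    [(1/3) = 1]
Product: (1)·(1) = 1.

1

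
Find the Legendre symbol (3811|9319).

1

Both 3811 ≡ 3 and 9319 ≡ 3 (mod 4), so reciprocity gives (3811|9319) = -(9319|3811). Reduce: 9319 ≡ 1697 (mod 3811). Now have -(1697|3811).
1697 ≡ 1 (mod 4), so quadratic reciprocity gives (1697|3811) = (3811|1697). Reduce: 3811 ≡ 417 (mod 1697). Now have -(417|1697).
417 ≡ 1 (mod 4), so quadratic reciprocity gives (417|1697) = (1697|417). Reduce: 1697 ≡ 29 (mod 417). Now have -(29|417).
29 ≡ 1 (mod 4), so quadratic reciprocity gives (29|417) = (417|29). Reduce: 417 ≡ 11 (mod 29). Now have -(11|29).
29 ≡ 1 (mod 4), so quadratic reciprocity gives (11|29) = (29|11). Reduce: 29 ≡ 7 (mod 11). Now have -(7|11).
Both 7 ≡ 3 and 11 ≡ 3 (mod 4), so reciprocity gives (7|11) = -(11|7). Reduce: 11 ≡ 4 (mod 7). Now have (4|7).
Factor out 2: 4 = 2^2. Since 7 ≡ 7 (mod 8), (2|7) = +1, and (2|7)^2 = +1. Now have (1|7).
(1|7) = 1. Collecting the sign factors: 1.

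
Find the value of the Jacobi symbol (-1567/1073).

(-1567/1073)
  = (1567/1073)    [1073 ≡ 1 mod 4 ⇒ (-1/1073) = +1]
  = (494/1073)    [1567 ≡ 494 mod 1073]
  = (247/1073)    [1073 ≡ 1 mod 8 ⇒ (2/1073) = +1]
  = (1073/247)    [QR: 1073 ≡ 1 mod 4, sign kept]
  = (85/247)    [1073 ≡ 85 mod 247]
  = (247/85)    [QR: 85 ≡ 1 mod 4, sign kept]
  = (77/85)    [247 ≡ 77 mod 85]
  = (85/77)    [QR: 77 ≡ 1 mod 4, sign kept]
  = (8/77)    [85 ≡ 8 mod 77]
  = -(1/77)    [77 ≡ 5 mod 8 ⇒ (2/77)^3 = -1]
  = -1    [(1/77) = 1]

-1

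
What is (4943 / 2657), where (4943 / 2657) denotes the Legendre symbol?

(4943 / 2657)
  = (2286 / 2657)    [4943 ≡ 2286 mod 2657]
  = (1143 / 2657)    [2657 ≡ 1 mod 8 ⇒ (2 / 2657) = +1]
  = (2657 / 1143)    [QR: 2657 ≡ 1 mod 4, sign kept]
  = (371 / 1143)    [2657 ≡ 371 mod 1143]
  = -(1143 / 371)    [QR: both ≡ 3 mod 4, sign flips]
  = -(30 / 371)    [1143 ≡ 30 mod 371]
  = (15 / 371)    [371 ≡ 3 mod 8 ⇒ (2 / 371) = -1]
  = -(371 / 15)    [QR: both ≡ 3 mod 4, sign flips]
  = -(11 / 15)    [371 ≡ 11 mod 15]
  = (15 / 11)    [QR: both ≡ 3 mod 4, sign flips]
  = (4 / 11)    [15 ≡ 4 mod 11]
  = (1 / 11)    [11 ≡ 3 mod 8 ⇒ (2 / 11)^2 = +1]
  = 1    [(1 / 11) = 1]

1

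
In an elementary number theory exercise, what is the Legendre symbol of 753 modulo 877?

1

753 ≡ 1 (mod 4), so quadratic reciprocity gives (753|877) = (877|753). Reduce: 877 ≡ 124 (mod 753). Now have (124|753).
Factor out 2: 124 = 2^2·31. Since 753 ≡ 1 (mod 8), (2|753) = +1, and (2|753)^2 = +1. Now have (31|753).
753 ≡ 1 (mod 4), so quadratic reciprocity gives (31|753) = (753|31). Reduce: 753 ≡ 9 (mod 31). Now have (9|31).
9 ≡ 1 (mod 4), so quadratic reciprocity gives (9|31) = (31|9). Reduce: 31 ≡ 4 (mod 9). Now have (4|9).
Factor out 2: 4 = 2^2. Since 9 ≡ 1 (mod 8), (2|9) = +1, and (2|9)^2 = +1. Now have (1|9).
(1|9) = 1. Collecting the sign factors: 1.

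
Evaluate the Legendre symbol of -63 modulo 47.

-1

(-63/47)
  = (31/47)    [-63 ≡ 31 mod 47]
  = -(47/31)    [QR: both ≡ 3 mod 4, sign flips]
  = -(16/31)    [47 ≡ 16 mod 31]
  = -(1/31)    [31 ≡ 7 mod 8 ⇒ (2/31)^4 = +1]
  = -1    [(1/31) = 1]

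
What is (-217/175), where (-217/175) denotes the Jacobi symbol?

0

(-217/175)
  = (133/175)    [-217 ≡ 133 mod 175]
  = (175/133)    [QR: 133 ≡ 1 mod 4, sign kept]
  = (42/133)    [175 ≡ 42 mod 133]
  = -(21/133)    [133 ≡ 5 mod 8 ⇒ (2/133) = -1]
  = -(133/21)    [QR: 21 ≡ 1 mod 4, sign kept]
  = -(7/21)    [133 ≡ 7 mod 21]
  = -(21/7)    [QR: 21 ≡ 1 mod 4, sign kept]
  = -(0/7)    [21 ≡ 0 mod 7]
  = 0    [numerator 0, gcd > 1]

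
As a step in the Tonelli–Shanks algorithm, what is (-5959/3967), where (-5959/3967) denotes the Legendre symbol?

1

Pull out -1: (-5959/3967) = (-1/3967)·(5959/3967). Since 3967 ≡ 3 (mod 4), (-1/3967) = -1. Now have -(5959/3967).
Reduce the numerator: 5959 ≡ 1992 (mod 3967), so (5959/3967) = (1992/3967).
Factor out 2: 1992 = 2^3·249. Since 3967 ≡ 7 (mod 8), (2/3967) = +1, and (2/3967)^3 = +1. Now have -(249/3967).
249 ≡ 1 (mod 4), so quadratic reciprocity gives (249/3967) = (3967/249). Reduce: 3967 ≡ 232 (mod 249). Now have -(232/249).
Factor out 2: 232 = 2^3·29. Since 249 ≡ 1 (mod 8), (2/249) = +1, and (2/249)^3 = +1. Now have -(29/249).
29 ≡ 1 (mod 4), so quadratic reciprocity gives (29/249) = (249/29). Reduce: 249 ≡ 17 (mod 29). Now have -(17/29).
17 ≡ 1 (mod 4), so quadratic reciprocity gives (17/29) = (29/17). Reduce: 29 ≡ 12 (mod 17). Now have -(12/17).
Factor out 2: 12 = 2^2·3. Since 17 ≡ 1 (mod 8), (2/17) = +1, and (2/17)^2 = +1. Now have -(3/17).
17 ≡ 1 (mod 4), so quadratic reciprocity gives (3/17) = (17/3). Reduce: 17 ≡ 2 (mod 3). Now have -(2/3).
Factor out 2: 2 = 2. Since 3 ≡ 3 (mod 8), (2/3) = -1. Now have (1/3).
(1/3) = 1. Collecting the sign factors: 1.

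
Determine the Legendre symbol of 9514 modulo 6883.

Reduce the numerator: 9514 ≡ 2631 (mod 6883), so (9514|6883) = (2631|6883).
Both 2631 ≡ 3 and 6883 ≡ 3 (mod 4), so reciprocity gives (2631|6883) = -(6883|2631). Reduce: 6883 ≡ 1621 (mod 2631). Now have -(1621|2631).
1621 ≡ 1 (mod 4), so quadratic reciprocity gives (1621|2631) = (2631|1621). Reduce: 2631 ≡ 1010 (mod 1621). Now have -(1010|1621).
Factor out 2: 1010 = 2·505. Since 1621 ≡ 5 (mod 8), (2|1621) = -1. Now have (505|1621).
505 ≡ 1 (mod 4), so quadratic reciprocity gives (505|1621) = (1621|505). Reduce: 1621 ≡ 106 (mod 505). Now have (106|505).
Factor out 2: 106 = 2·53. Since 505 ≡ 1 (mod 8), (2|505) = +1. Now have (53|505).
53 ≡ 1 (mod 4), so quadratic reciprocity gives (53|505) = (505|53). Reduce: 505 ≡ 28 (mod 53). Now have (28|53).
Factor out 2: 28 = 2^2·7. Since 53 ≡ 5 (mod 8), (2|53) = -1, and (2|53)^2 = +1. Now have (7|53).
53 ≡ 1 (mod 4), so quadratic reciprocity gives (7|53) = (53|7). Reduce: 53 ≡ 4 (mod 7). Now have (4|7).
Factor out 2: 4 = 2^2. Since 7 ≡ 7 (mod 8), (2|7) = +1, and (2|7)^2 = +1. Now have (1|7).
(1|7) = 1. Collecting the sign factors: 1.

1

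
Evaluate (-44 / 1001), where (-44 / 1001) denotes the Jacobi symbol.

(-44 / 1001)
  = (957 / 1001)    [-44 ≡ 957 mod 1001]
  = (1001 / 957)    [QR: 957 ≡ 1 mod 4, sign kept]
  = (44 / 957)    [1001 ≡ 44 mod 957]
  = (11 / 957)    [957 ≡ 5 mod 8 ⇒ (2 / 957)^2 = +1]
  = (957 / 11)    [QR: 957 ≡ 1 mod 4, sign kept]
  = (0 / 11)    [957 ≡ 0 mod 11]
  = 0    [numerator 0, gcd > 1]

0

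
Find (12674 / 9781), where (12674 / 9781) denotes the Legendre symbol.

-1

(12674 / 9781)
  = (2893 / 9781)    [12674 ≡ 2893 mod 9781]
  = (9781 / 2893)    [QR: 2893 ≡ 1 mod 4, sign kept]
  = (1102 / 2893)    [9781 ≡ 1102 mod 2893]
  = -(551 / 2893)    [2893 ≡ 5 mod 8 ⇒ (2 / 2893) = -1]
  = -(2893 / 551)    [QR: 2893 ≡ 1 mod 4, sign kept]
  = -(138 / 551)    [2893 ≡ 138 mod 551]
  = -(69 / 551)    [551 ≡ 7 mod 8 ⇒ (2 / 551) = +1]
  = -(551 / 69)    [QR: 69 ≡ 1 mod 4, sign kept]
  = -(68 / 69)    [551 ≡ 68 mod 69]
  = -(17 / 69)    [69 ≡ 5 mod 8 ⇒ (2 / 69)^2 = +1]
  = -(69 / 17)    [QR: 17 ≡ 1 mod 4, sign kept]
  = -(1 / 17)    [69 ≡ 1 mod 17]
  = -1    [(1 / 17) = 1]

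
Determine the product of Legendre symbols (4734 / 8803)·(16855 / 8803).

By multiplicativity, (4734·16855 / 8803) = (4734 / 8803)·(16855 / 8803).
First factor (4734 / 8803):
(4734 / 8803)
  = -(2367 / 8803)    [8803 ≡ 3 mod 8 ⇒ (2 / 8803) = -1]
  = (8803 / 2367)    [QR: both ≡ 3 mod 4, sign flips]
  = (1702 / 2367)    [8803 ≡ 1702 mod 2367]
  = (851 / 2367)    [2367 ≡ 7 mod 8 ⇒ (2 / 2367) = +1]
  = -(2367 / 851)    [QR: both ≡ 3 mod 4, sign flips]
  = -(665 / 851)    [2367 ≡ 665 mod 851]
  = -(851 / 665)    [QR: 665 ≡ 1 mod 4, sign kept]
  = -(186 / 665)    [851 ≡ 186 mod 665]
  = -(93 / 665)    [665 ≡ 1 mod 8 ⇒ (2 / 665) = +1]
  = -(665 / 93)    [QR: 93 ≡ 1 mod 4, sign kept]
  = -(14 / 93)    [665 ≡ 14 mod 93]
  = (7 / 93)    [93 ≡ 5 mod 8 ⇒ (2 / 93) = -1]
  = (93 / 7)    [QR: 93 ≡ 1 mod 4, sign kept]
  = (2 / 7)    [93 ≡ 2 mod 7]
  = (1 / 7)    [7 ≡ 7 mod 8 ⇒ (2 / 7) = +1]
  = 1    [(1 / 7) = 1]
Second factor (16855 / 8803):
(16855 / 8803)
  = (8052 / 8803)    [16855 ≡ 8052 mod 8803]
  = (2013 / 8803)    [8803 ≡ 3 mod 8 ⇒ (2 / 8803)^2 = +1]
  = (8803 / 2013)    [QR: 2013 ≡ 1 mod 4, sign kept]
  = (751 / 2013)    [8803 ≡ 751 mod 2013]
  = (2013 / 751)    [QR: 2013 ≡ 1 mod 4, sign kept]
  = (511 / 751)    [2013 ≡ 511 mod 751]
  = -(751 / 511)    [QR: both ≡ 3 mod 4, sign flips]
  = -(240 / 511)    [751 ≡ 240 mod 511]
  = -(15 / 511)    [511 ≡ 7 mod 8 ⇒ (2 / 511)^4 = +1]
  = (511 / 15)    [QR: both ≡ 3 mod 4, sign flips]
  = (1 / 15)    [511 ≡ 1 mod 15]
  = 1    [(1 / 15) = 1]
Product: (1)·(1) = 1.

1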